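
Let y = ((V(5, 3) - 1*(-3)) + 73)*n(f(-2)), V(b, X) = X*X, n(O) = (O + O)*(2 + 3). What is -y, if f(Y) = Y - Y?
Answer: 0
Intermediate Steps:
f(Y) = 0
n(O) = 10*O (n(O) = (2*O)*5 = 10*O)
V(b, X) = X²
y = 0 (y = ((3² - 1*(-3)) + 73)*(10*0) = ((9 + 3) + 73)*0 = (12 + 73)*0 = 85*0 = 0)
-y = -1*0 = 0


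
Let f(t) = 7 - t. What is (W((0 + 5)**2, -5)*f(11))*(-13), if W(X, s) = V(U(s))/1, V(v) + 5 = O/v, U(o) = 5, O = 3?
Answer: -1144/5 ≈ -228.80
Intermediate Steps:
V(v) = -5 + 3/v
W(X, s) = -22/5 (W(X, s) = (-5 + 3/5)/1 = (-5 + 3*(1/5))*1 = (-5 + 3/5)*1 = -22/5*1 = -22/5)
(W((0 + 5)**2, -5)*f(11))*(-13) = -22*(7 - 1*11)/5*(-13) = -22*(7 - 11)/5*(-13) = -22/5*(-4)*(-13) = (88/5)*(-13) = -1144/5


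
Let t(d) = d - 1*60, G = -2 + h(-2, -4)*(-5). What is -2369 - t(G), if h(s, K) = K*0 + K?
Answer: -2327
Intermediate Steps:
h(s, K) = K (h(s, K) = 0 + K = K)
G = 18 (G = -2 - 4*(-5) = -2 + 20 = 18)
t(d) = -60 + d (t(d) = d - 60 = -60 + d)
-2369 - t(G) = -2369 - (-60 + 18) = -2369 - 1*(-42) = -2369 + 42 = -2327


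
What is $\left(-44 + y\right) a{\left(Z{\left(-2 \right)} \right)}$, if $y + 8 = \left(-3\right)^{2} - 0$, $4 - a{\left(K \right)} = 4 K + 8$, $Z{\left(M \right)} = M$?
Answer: $-172$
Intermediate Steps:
$a{\left(K \right)} = -4 - 4 K$ ($a{\left(K \right)} = 4 - \left(4 K + 8\right) = 4 - \left(8 + 4 K\right) = -4 - 4 K$)
$y = 1$ ($y = -8 + \left(\left(-3\right)^{2} - 0\right) = -8 + \left(9 + 0\right) = -8 + 9 = 1$)
$\left(-44 + y\right) a{\left(Z{\left(-2 \right)} \right)} = \left(-44 + 1\right) \left(-4 - -8\right) = - 43 \left(-4 + 8\right) = \left(-43\right) 4 = -172$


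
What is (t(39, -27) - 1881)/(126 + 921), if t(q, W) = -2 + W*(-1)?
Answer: -1856/1047 ≈ -1.7727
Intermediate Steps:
t(q, W) = -2 - W
(t(39, -27) - 1881)/(126 + 921) = ((-2 - 1*(-27)) - 1881)/(126 + 921) = ((-2 + 27) - 1881)/1047 = (25 - 1881)*(1/1047) = -1856*1/1047 = -1856/1047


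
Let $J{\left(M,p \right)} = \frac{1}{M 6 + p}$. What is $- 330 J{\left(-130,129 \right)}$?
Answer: $\frac{110}{217} \approx 0.50691$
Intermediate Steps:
$J{\left(M,p \right)} = \frac{1}{p + 6 M}$ ($J{\left(M,p \right)} = \frac{1}{6 M + p} = \frac{1}{p + 6 M}$)
$- 330 J{\left(-130,129 \right)} = - \frac{330}{129 + 6 \left(-130\right)} = - \frac{330}{129 - 780} = - \frac{330}{-651} = \left(-330\right) \left(- \frac{1}{651}\right) = \frac{110}{217}$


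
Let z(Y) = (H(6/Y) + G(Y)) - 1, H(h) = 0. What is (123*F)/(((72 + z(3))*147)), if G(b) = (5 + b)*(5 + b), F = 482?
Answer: 19762/6615 ≈ 2.9875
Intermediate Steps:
G(b) = (5 + b)²
z(Y) = -1 + (5 + Y)² (z(Y) = (0 + (5 + Y)²) - 1 = (5 + Y)² - 1 = -1 + (5 + Y)²)
(123*F)/(((72 + z(3))*147)) = (123*482)/(((72 + (-1 + (5 + 3)²))*147)) = 59286/(((72 + (-1 + 8²))*147)) = 59286/(((72 + (-1 + 64))*147)) = 59286/(((72 + 63)*147)) = 59286/((135*147)) = 59286/19845 = 59286*(1/19845) = 19762/6615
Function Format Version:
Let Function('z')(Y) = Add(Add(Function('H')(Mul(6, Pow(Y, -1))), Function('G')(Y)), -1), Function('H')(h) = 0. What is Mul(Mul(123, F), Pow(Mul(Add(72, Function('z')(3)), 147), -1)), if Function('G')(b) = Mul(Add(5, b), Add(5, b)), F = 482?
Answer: Rational(19762, 6615) ≈ 2.9875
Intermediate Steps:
Function('G')(b) = Pow(Add(5, b), 2)
Function('z')(Y) = Add(-1, Pow(Add(5, Y), 2)) (Function('z')(Y) = Add(Add(0, Pow(Add(5, Y), 2)), -1) = Add(Pow(Add(5, Y), 2), -1) = Add(-1, Pow(Add(5, Y), 2)))
Mul(Mul(123, F), Pow(Mul(Add(72, Function('z')(3)), 147), -1)) = Mul(Mul(123, 482), Pow(Mul(Add(72, Add(-1, Pow(Add(5, 3), 2))), 147), -1)) = Mul(59286, Pow(Mul(Add(72, Add(-1, Pow(8, 2))), 147), -1)) = Mul(59286, Pow(Mul(Add(72, Add(-1, 64)), 147), -1)) = Mul(59286, Pow(Mul(Add(72, 63), 147), -1)) = Mul(59286, Pow(Mul(135, 147), -1)) = Mul(59286, Pow(19845, -1)) = Mul(59286, Rational(1, 19845)) = Rational(19762, 6615)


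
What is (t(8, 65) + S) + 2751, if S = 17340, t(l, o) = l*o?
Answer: 20611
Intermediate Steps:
(t(8, 65) + S) + 2751 = (8*65 + 17340) + 2751 = (520 + 17340) + 2751 = 17860 + 2751 = 20611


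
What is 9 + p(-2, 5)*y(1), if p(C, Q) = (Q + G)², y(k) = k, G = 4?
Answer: 90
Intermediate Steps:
p(C, Q) = (4 + Q)² (p(C, Q) = (Q + 4)² = (4 + Q)²)
9 + p(-2, 5)*y(1) = 9 + (4 + 5)²*1 = 9 + 9²*1 = 9 + 81*1 = 9 + 81 = 90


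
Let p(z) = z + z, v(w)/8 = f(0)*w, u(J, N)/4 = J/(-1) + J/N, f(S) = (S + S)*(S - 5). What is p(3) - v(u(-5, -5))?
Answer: 6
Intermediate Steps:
f(S) = 2*S*(-5 + S) (f(S) = (2*S)*(-5 + S) = 2*S*(-5 + S))
u(J, N) = -4*J + 4*J/N (u(J, N) = 4*(J/(-1) + J/N) = 4*(J*(-1) + J/N) = 4*(-J + J/N) = -4*J + 4*J/N)
v(w) = 0 (v(w) = 8*((2*0*(-5 + 0))*w) = 8*((2*0*(-5))*w) = 8*(0*w) = 8*0 = 0)
p(z) = 2*z
p(3) - v(u(-5, -5)) = 2*3 - 1*0 = 6 + 0 = 6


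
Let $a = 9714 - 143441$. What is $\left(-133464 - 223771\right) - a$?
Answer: $-223508$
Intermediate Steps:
$a = -133727$
$\left(-133464 - 223771\right) - a = \left(-133464 - 223771\right) - -133727 = \left(-133464 - 223771\right) + 133727 = -357235 + 133727 = -223508$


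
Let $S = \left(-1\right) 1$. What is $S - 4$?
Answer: $-5$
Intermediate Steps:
$S = -1$
$S - 4 = -1 - 4 = -5$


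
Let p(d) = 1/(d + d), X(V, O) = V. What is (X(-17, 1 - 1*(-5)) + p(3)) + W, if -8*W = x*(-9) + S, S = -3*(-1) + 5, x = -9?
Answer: -671/24 ≈ -27.958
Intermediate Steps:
S = 8 (S = 3 + 5 = 8)
p(d) = 1/(2*d)
W = -89/8 (W = -(-9*(-9) + 8)/8 = -(81 + 8)/8 = -⅛*89 = -89/8 ≈ -11.125)
(X(-17, 1 - 1*(-5)) + p(3)) + W = (-17 + (½)/3) - 89/8 = (-17 + (½)*(⅓)) - 89/8 = (-17 + ⅙) - 89/8 = -101/6 - 89/8 = -671/24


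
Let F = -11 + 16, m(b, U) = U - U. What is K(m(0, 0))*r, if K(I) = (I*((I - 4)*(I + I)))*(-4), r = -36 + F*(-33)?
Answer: 0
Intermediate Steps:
m(b, U) = 0
F = 5
r = -201 (r = -36 + 5*(-33) = -36 - 165 = -201)
K(I) = -8*I**2*(-4 + I) (K(I) = (I*((-4 + I)*(2*I)))*(-4) = (I*(2*I*(-4 + I)))*(-4) = (2*I**2*(-4 + I))*(-4) = -8*I**2*(-4 + I))
K(m(0, 0))*r = (8*0**2*(4 - 1*0))*(-201) = (8*0*(4 + 0))*(-201) = (8*0*4)*(-201) = 0*(-201) = 0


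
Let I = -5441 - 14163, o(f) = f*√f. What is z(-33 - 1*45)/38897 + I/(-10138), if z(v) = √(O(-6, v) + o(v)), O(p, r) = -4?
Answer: 9802/5069 + √(-4 - 78*I*√78)/38897 ≈ 1.9342 - 0.00047852*I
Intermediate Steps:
o(f) = f^(3/2)
I = -19604
z(v) = √(-4 + v^(3/2))
z(-33 - 1*45)/38897 + I/(-10138) = √(-4 + (-33 - 1*45)^(3/2))/38897 - 19604/(-10138) = √(-4 + (-33 - 45)^(3/2))*(1/38897) - 19604*(-1/10138) = √(-4 + (-78)^(3/2))*(1/38897) + 9802/5069 = √(-4 - 78*I*√78)*(1/38897) + 9802/5069 = √(-4 - 78*I*√78)/38897 + 9802/5069 = 9802/5069 + √(-4 - 78*I*√78)/38897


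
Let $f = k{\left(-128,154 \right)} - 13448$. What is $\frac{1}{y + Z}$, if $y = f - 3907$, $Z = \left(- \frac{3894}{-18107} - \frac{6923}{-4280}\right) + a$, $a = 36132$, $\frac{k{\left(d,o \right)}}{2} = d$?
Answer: $\frac{77497960}{1435481738241} \approx 5.3987 \cdot 10^{-5}$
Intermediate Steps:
$k{\left(d,o \right)} = 2 d$
$f = -13704$ ($f = 2 \left(-128\right) - 13448 = -256 - 13448 = -13704$)
$Z = \frac{2800298311801}{77497960}$ ($Z = \left(- \frac{3894}{-18107} - \frac{6923}{-4280}\right) + 36132 = \left(\left(-3894\right) \left(- \frac{1}{18107}\right) - - \frac{6923}{4280}\right) + 36132 = \left(\frac{3894}{18107} + \frac{6923}{4280}\right) + 36132 = \frac{142021081}{77497960} + 36132 = \frac{2800298311801}{77497960} \approx 36134.0$)
$y = -17611$ ($y = -13704 - 3907 = -17611$)
$\frac{1}{y + Z} = \frac{1}{-17611 + \frac{2800298311801}{77497960}} = \frac{1}{\frac{1435481738241}{77497960}} = \frac{77497960}{1435481738241}$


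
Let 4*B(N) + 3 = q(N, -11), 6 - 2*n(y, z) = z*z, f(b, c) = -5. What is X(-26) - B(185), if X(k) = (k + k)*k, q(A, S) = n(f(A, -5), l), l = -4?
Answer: 1354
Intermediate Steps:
n(y, z) = 3 - z²/2 (n(y, z) = 3 - z*z/2 = 3 - z²/2)
q(A, S) = -5 (q(A, S) = 3 - ½*(-4)² = 3 - ½*16 = 3 - 8 = -5)
X(k) = 2*k² (X(k) = (2*k)*k = 2*k²)
B(N) = -2 (B(N) = -¾ + (¼)*(-5) = -¾ - 5/4 = -2)
X(-26) - B(185) = 2*(-26)² - 1*(-2) = 2*676 + 2 = 1352 + 2 = 1354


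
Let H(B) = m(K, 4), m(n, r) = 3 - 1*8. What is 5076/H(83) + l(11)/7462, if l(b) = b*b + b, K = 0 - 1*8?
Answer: -18938226/18655 ≈ -1015.2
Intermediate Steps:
K = -8 (K = 0 - 8 = -8)
m(n, r) = -5 (m(n, r) = 3 - 8 = -5)
H(B) = -5
l(b) = b + b**2 (l(b) = b**2 + b = b + b**2)
5076/H(83) + l(11)/7462 = 5076/(-5) + (11*(1 + 11))/7462 = 5076*(-1/5) + (11*12)*(1/7462) = -5076/5 + 132*(1/7462) = -5076/5 + 66/3731 = -18938226/18655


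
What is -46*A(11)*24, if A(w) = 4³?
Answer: -70656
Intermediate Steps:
A(w) = 64
-46*A(11)*24 = -46*64*24 = -2944*24 = -70656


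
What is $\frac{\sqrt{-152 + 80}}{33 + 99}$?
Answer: $\frac{i \sqrt{2}}{22} \approx 0.064282 i$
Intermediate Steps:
$\frac{\sqrt{-152 + 80}}{33 + 99} = \frac{\sqrt{-72}}{132} = 6 i \sqrt{2} \cdot \frac{1}{132} = \frac{i \sqrt{2}}{22}$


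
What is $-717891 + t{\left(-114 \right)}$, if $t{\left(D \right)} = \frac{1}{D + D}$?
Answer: $- \frac{163679149}{228} \approx -7.1789 \cdot 10^{5}$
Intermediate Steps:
$t{\left(D \right)} = \frac{1}{2 D}$
$-717891 + t{\left(-114 \right)} = -717891 + \frac{1}{2 \left(-114\right)} = -717891 + \frac{1}{2} \left(- \frac{1}{114}\right) = -717891 - \frac{1}{228} = - \frac{163679149}{228}$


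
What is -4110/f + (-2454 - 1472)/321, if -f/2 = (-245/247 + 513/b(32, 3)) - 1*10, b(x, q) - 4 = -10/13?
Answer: 91540748/54684597 ≈ 1.6740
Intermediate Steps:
b(x, q) = 42/13 (b(x, q) = 4 - 10/13 = 42/13)
f = -511071/1729 (f = -2*((-245/247 + 513/(42/13)) - 1*10) = -2*((-245*1/247 + 513*(13/42)) - 10) = -2*((-245/247 + 2223/14) - 10) = -2*(545651/3458 - 10) = -2*511071/3458 = -511071/1729 ≈ -295.59)
-4110/f + (-2454 - 1472)/321 = -4110/(-511071/1729) + (-2454 - 1472)/321 = -4110*(-1729/511071) - 3926*1/321 = 2368730/170357 - 3926/321 = 91540748/54684597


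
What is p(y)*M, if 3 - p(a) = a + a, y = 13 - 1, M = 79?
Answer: -1659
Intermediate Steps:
y = 12
p(a) = 3 - 2*a (p(a) = 3 - (a + a) = 3 - 2*a)
p(y)*M = (3 - 2*12)*79 = (3 - 24)*79 = -21*79 = -1659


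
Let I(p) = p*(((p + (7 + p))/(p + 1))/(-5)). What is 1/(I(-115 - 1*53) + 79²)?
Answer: 835/5266507 ≈ 0.00015855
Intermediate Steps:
I(p) = -p*(7 + 2*p)/(5*(1 + p)) (I(p) = p*(((7 + 2*p)/(1 + p))*(-⅕)) = p*(-(7 + 2*p)/(5*(1 + p))) = -p*(7 + 2*p)/(5*(1 + p)))
1/(I(-115 - 1*53) + 79²) = 1/(-(-115 - 1*53)*(7 + 2*(-115 - 1*53))/(5 + 5*(-115 - 1*53)) + 79²) = 1/(-(-115 - 53)*(7 + 2*(-115 - 53))/(5 + 5*(-115 - 53)) + 6241) = 1/(-1*(-168)*(7 + 2*(-168))/(5 + 5*(-168)) + 6241) = 1/(-1*(-168)*(7 - 336)/(5 - 840) + 6241) = 1/(-1*(-168)*(-329)/(-835) + 6241) = 1/(-1*(-168)*(-1/835)*(-329) + 6241) = 1/(55272/835 + 6241) = 1/(5266507/835) = 835/5266507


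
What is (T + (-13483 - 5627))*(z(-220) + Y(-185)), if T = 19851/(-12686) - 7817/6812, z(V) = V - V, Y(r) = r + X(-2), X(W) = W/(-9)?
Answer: 1373358510394511/388876644 ≈ 3.5316e+6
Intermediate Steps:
X(W) = -W/9 (X(W) = W*(-1/9) = -W/9)
Y(r) = 2/9 + r (Y(r) = r - 1/9*(-2) = r + 2/9 = 2/9 + r)
z(V) = 0
T = -117195737/43208516 (T = 19851*(-1/12686) - 7817*1/6812 = -19851/12686 - 7817/6812 = -117195737/43208516 ≈ -2.7123)
(T + (-13483 - 5627))*(z(-220) + Y(-185)) = (-117195737/43208516 + (-13483 - 5627))*(0 + (2/9 - 185)) = (-117195737/43208516 - 19110)*(0 - 1663/9) = -825831936497/43208516*(-1663/9) = 1373358510394511/388876644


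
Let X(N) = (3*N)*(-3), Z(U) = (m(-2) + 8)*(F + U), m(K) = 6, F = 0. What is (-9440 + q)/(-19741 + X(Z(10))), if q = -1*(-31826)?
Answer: -22386/21001 ≈ -1.0659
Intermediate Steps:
q = 31826
Z(U) = 14*U (Z(U) = (6 + 8)*(0 + U) = 14*U)
X(N) = -9*N
(-9440 + q)/(-19741 + X(Z(10))) = (-9440 + 31826)/(-19741 - 126*10) = 22386/(-19741 - 9*140) = 22386/(-19741 - 1260) = 22386/(-21001) = 22386*(-1/21001) = -22386/21001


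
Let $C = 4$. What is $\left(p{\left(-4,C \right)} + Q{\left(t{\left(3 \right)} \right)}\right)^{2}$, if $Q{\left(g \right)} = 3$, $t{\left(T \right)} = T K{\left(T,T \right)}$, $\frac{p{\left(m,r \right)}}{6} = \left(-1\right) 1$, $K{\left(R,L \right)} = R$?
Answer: $9$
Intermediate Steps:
$p{\left(m,r \right)} = -6$ ($p{\left(m,r \right)} = 6 \left(\left(-1\right) 1\right) = 6 \left(-1\right) = -6$)
$t{\left(T \right)} = T^{2}$ ($t{\left(T \right)} = T T = T^{2}$)
$\left(p{\left(-4,C \right)} + Q{\left(t{\left(3 \right)} \right)}\right)^{2} = \left(-6 + 3\right)^{2} = \left(-3\right)^{2} = 9$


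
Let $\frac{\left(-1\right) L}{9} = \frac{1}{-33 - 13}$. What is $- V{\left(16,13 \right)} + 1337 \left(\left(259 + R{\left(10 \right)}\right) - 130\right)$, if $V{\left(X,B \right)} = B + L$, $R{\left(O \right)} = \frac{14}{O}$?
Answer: $\frac{40096269}{230} \approx 1.7433 \cdot 10^{5}$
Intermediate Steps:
$L = \frac{9}{46}$ ($L = - \frac{9}{-33 - 13} = - \frac{9}{-46} = \left(-9\right) \left(- \frac{1}{46}\right) = \frac{9}{46} \approx 0.19565$)
$V{\left(X,B \right)} = \frac{9}{46} + B$ ($V{\left(X,B \right)} = B + \frac{9}{46} = \frac{9}{46} + B$)
$- V{\left(16,13 \right)} + 1337 \left(\left(259 + R{\left(10 \right)}\right) - 130\right) = - (\frac{9}{46} + 13) + 1337 \left(\left(259 + \frac{14}{10}\right) - 130\right) = \left(-1\right) \frac{607}{46} + 1337 \left(\left(259 + 14 \cdot \frac{1}{10}\right) - 130\right) = - \frac{607}{46} + 1337 \left(\left(259 + \frac{7}{5}\right) - 130\right) = - \frac{607}{46} + 1337 \left(\frac{1302}{5} - 130\right) = - \frac{607}{46} + 1337 \cdot \frac{652}{5} = - \frac{607}{46} + \frac{871724}{5} = \frac{40096269}{230}$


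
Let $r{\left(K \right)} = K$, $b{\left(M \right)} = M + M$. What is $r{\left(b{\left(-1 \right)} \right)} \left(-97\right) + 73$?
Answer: $267$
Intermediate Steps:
$b{\left(M \right)} = 2 M$
$r{\left(b{\left(-1 \right)} \right)} \left(-97\right) + 73 = 2 \left(-1\right) \left(-97\right) + 73 = \left(-2\right) \left(-97\right) + 73 = 194 + 73 = 267$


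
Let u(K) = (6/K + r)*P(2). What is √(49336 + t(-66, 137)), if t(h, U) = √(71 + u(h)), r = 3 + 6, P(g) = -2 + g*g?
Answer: √(5969656 + 11*√10747)/11 ≈ 222.14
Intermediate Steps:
P(g) = -2 + g²
r = 9
u(K) = 18 + 12/K (u(K) = (6/K + 9)*(-2 + 2²) = (9 + 6/K)*(-2 + 4) = (9 + 6/K)*2 = 18 + 12/K)
t(h, U) = √(89 + 12/h) (t(h, U) = √(71 + (18 + 12/h)) = √(89 + 12/h))
√(49336 + t(-66, 137)) = √(49336 + √(89 + 12/(-66))) = √(49336 + √(89 + 12*(-1/66))) = √(49336 + √(89 - 2/11)) = √(49336 + √(977/11)) = √(49336 + √10747/11)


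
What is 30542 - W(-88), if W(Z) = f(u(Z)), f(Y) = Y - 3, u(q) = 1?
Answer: 30544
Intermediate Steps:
f(Y) = -3 + Y
W(Z) = -2 (W(Z) = -3 + 1 = -2)
30542 - W(-88) = 30542 - 1*(-2) = 30542 + 2 = 30544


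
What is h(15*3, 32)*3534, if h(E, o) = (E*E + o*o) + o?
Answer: 10888254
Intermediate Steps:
h(E, o) = o + E² + o² (h(E, o) = (E² + o²) + o = o + E² + o²)
h(15*3, 32)*3534 = (32 + (15*3)² + 32²)*3534 = (32 + 45² + 1024)*3534 = (32 + 2025 + 1024)*3534 = 3081*3534 = 10888254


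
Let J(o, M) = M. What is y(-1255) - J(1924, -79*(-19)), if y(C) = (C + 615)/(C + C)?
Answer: -376687/251 ≈ -1500.7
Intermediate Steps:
y(C) = (615 + C)/(2*C) (y(C) = (615 + C)/((2*C)) = (615 + C)*(1/(2*C)) = (615 + C)/(2*C))
y(-1255) - J(1924, -79*(-19)) = (½)*(615 - 1255)/(-1255) - (-79)*(-19) = (½)*(-1/1255)*(-640) - 1*1501 = 64/251 - 1501 = -376687/251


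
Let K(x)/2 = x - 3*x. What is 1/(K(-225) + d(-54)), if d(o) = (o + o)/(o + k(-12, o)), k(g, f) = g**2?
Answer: 5/4494 ≈ 0.0011126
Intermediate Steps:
d(o) = 2*o/(144 + o) (d(o) = (o + o)/(o + (-12)**2) = (2*o)/(o + 144) = (2*o)/(144 + o) = 2*o/(144 + o))
K(x) = -4*x (K(x) = 2*(x - 3*x) = 2*(-2*x) = -4*x)
1/(K(-225) + d(-54)) = 1/(-4*(-225) + 2*(-54)/(144 - 54)) = 1/(900 + 2*(-54)/90) = 1/(900 + 2*(-54)*(1/90)) = 1/(900 - 6/5) = 1/(4494/5) = 5/4494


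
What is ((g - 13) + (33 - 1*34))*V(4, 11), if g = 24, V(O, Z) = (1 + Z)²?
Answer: 1440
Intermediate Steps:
((g - 13) + (33 - 1*34))*V(4, 11) = ((24 - 13) + (33 - 1*34))*(1 + 11)² = (11 + (33 - 34))*12² = (11 - 1)*144 = 10*144 = 1440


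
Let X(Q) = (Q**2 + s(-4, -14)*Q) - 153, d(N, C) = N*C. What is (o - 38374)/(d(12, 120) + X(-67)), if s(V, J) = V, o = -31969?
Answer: -70343/6044 ≈ -11.638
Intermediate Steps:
d(N, C) = C*N
X(Q) = -153 + Q**2 - 4*Q (X(Q) = (Q**2 - 4*Q) - 153 = -153 + Q**2 - 4*Q)
(o - 38374)/(d(12, 120) + X(-67)) = (-31969 - 38374)/(120*12 + (-153 + (-67)**2 - 4*(-67))) = -70343/(1440 + (-153 + 4489 + 268)) = -70343/(1440 + 4604) = -70343/6044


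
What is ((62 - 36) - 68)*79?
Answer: -3318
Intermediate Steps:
((62 - 36) - 68)*79 = (26 - 68)*79 = -42*79 = -3318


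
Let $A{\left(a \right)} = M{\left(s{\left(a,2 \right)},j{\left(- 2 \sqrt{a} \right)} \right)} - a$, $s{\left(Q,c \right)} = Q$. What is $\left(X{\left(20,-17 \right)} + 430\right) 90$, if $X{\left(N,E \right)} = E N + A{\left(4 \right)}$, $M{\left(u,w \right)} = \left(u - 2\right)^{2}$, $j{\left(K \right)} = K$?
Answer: $8100$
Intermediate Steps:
$M{\left(u,w \right)} = \left(-2 + u\right)^{2}$
$A{\left(a \right)} = \left(-2 + a\right)^{2} - a$
$X{\left(N,E \right)} = E N$ ($X{\left(N,E \right)} = E N + \left(\left(-2 + 4\right)^{2} - 4\right) = E N - \left(4 - 2^{2}\right) = E N + \left(4 - 4\right) = E N + 0 = E N$)
$\left(X{\left(20,-17 \right)} + 430\right) 90 = \left(\left(-17\right) 20 + 430\right) 90 = \left(-340 + 430\right) 90 = 90 \cdot 90 = 8100$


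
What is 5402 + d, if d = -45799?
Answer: -40397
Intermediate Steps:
5402 + d = 5402 - 45799 = -40397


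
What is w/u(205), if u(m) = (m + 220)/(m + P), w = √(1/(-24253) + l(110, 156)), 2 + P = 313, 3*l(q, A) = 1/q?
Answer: 86*√191467491270/566913875 ≈ 0.066379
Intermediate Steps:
l(q, A) = 1/(3*q)
P = 311 (P = -2 + 313 = 311)
w = √191467491270/8003490 (w = √(1/(-24253) + (⅓)/110) = √(-1/24253 + (⅓)*(1/110)) = √(-1/24253 + 1/330) = √(23923/8003490) = √191467491270/8003490 ≈ 0.054672)
u(m) = (220 + m)/(311 + m) (u(m) = (m + 220)/(m + 311) = (220 + m)/(311 + m))
w/u(205) = (√191467491270/8003490)/(((220 + 205)/(311 + 205))) = (√191467491270/8003490)/((425/516)) = (√191467491270/8003490)/(((1/516)*425)) = (√191467491270/8003490)/(425/516) = (√191467491270/8003490)*(516/425) = 86*√191467491270/566913875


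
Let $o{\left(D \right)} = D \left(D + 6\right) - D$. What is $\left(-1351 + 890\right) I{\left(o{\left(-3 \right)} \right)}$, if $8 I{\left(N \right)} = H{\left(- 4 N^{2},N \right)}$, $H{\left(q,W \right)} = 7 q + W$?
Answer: $\frac{233727}{4} \approx 58432.0$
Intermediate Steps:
$H{\left(q,W \right)} = W + 7 q$
$o{\left(D \right)} = - D + D \left(6 + D\right)$ ($o{\left(D \right)} = D \left(6 + D\right) - D = - D + D \left(6 + D\right)$)
$I{\left(N \right)} = - \frac{7 N^{2}}{2} + \frac{N}{8}$ ($I{\left(N \right)} = \frac{N + 7 \left(- 4 N^{2}\right)}{8} = \frac{N - 28 N^{2}}{8} = - \frac{7 N^{2}}{2} + \frac{N}{8}$)
$\left(-1351 + 890\right) I{\left(o{\left(-3 \right)} \right)} = \left(-1351 + 890\right) \frac{- 3 \left(5 - 3\right) \left(1 - 28 \left(- 3 \left(5 - 3\right)\right)\right)}{8} = - 461 \frac{\left(-3\right) 2 \left(1 - 28 \left(\left(-3\right) 2\right)\right)}{8} = - 461 \cdot \frac{1}{8} \left(-6\right) \left(1 - -168\right) = - 461 \cdot \frac{1}{8} \left(-6\right) \left(1 + 168\right) = - 461 \cdot \frac{1}{8} \left(-6\right) 169 = \left(-461\right) \left(- \frac{507}{4}\right) = \frac{233727}{4}$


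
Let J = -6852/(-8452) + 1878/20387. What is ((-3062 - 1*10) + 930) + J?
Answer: -92233608657/43077731 ≈ -2141.1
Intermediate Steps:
J = 38891145/43077731 (J = -6852*(-1/8452) + 1878*(1/20387) = 1713/2113 + 1878/20387 = 38891145/43077731 ≈ 0.90281)
((-3062 - 1*10) + 930) + J = ((-3062 - 1*10) + 930) + 38891145/43077731 = ((-3062 - 10) + 930) + 38891145/43077731 = (-3072 + 930) + 38891145/43077731 = -2142 + 38891145/43077731 = -92233608657/43077731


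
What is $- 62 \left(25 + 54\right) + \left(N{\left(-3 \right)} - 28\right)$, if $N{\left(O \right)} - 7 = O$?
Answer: $-4922$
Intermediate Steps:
$N{\left(O \right)} = 7 + O$
$- 62 \left(25 + 54\right) + \left(N{\left(-3 \right)} - 28\right) = - 62 \left(25 + 54\right) + \left(\left(7 - 3\right) - 28\right) = \left(-62\right) 79 + \left(4 - 28\right) = -4898 - 24 = -4922$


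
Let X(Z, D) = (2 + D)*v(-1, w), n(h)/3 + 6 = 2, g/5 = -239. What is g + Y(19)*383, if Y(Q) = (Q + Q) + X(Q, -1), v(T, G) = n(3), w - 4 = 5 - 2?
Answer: 8763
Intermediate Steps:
g = -1195 (g = 5*(-239) = -1195)
n(h) = -12 (n(h) = -18 + 3*2 = -18 + 6 = -12)
w = 7 (w = 4 + (5 - 2) = 4 + 3 = 7)
v(T, G) = -12
X(Z, D) = -24 - 12*D (X(Z, D) = (2 + D)*(-12) = -24 - 12*D)
Y(Q) = -12 + 2*Q (Y(Q) = (Q + Q) + (-24 - 12*(-1)) = 2*Q + (-24 + 12) = 2*Q - 12 = -12 + 2*Q)
g + Y(19)*383 = -1195 + (-12 + 2*19)*383 = -1195 + (-12 + 38)*383 = -1195 + 26*383 = -1195 + 9958 = 8763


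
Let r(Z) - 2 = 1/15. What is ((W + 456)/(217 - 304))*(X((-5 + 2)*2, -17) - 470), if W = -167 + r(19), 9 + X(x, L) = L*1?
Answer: 2165536/1305 ≈ 1659.4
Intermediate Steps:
r(Z) = 31/15 (r(Z) = 2 + 1/15 = 31/15)
X(x, L) = -9 + L (X(x, L) = -9 + L*1 = -9 + L)
W = -2474/15 (W = -167 + 31/15 = -2474/15 ≈ -164.93)
((W + 456)/(217 - 304))*(X((-5 + 2)*2, -17) - 470) = ((-2474/15 + 456)/(217 - 304))*((-9 - 17) - 470) = ((4366/15)/(-87))*(-26 - 470) = ((4366/15)*(-1/87))*(-496) = -4366/1305*(-496) = 2165536/1305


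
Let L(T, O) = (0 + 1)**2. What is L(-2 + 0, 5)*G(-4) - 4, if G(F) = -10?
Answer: -14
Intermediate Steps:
L(T, O) = 1 (L(T, O) = 1**2 = 1)
L(-2 + 0, 5)*G(-4) - 4 = 1*(-10) - 4 = -10 - 4 = -14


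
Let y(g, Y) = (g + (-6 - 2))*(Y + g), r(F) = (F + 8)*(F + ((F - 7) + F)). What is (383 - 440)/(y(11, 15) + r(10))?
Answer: -19/164 ≈ -0.11585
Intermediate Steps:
r(F) = (-7 + 3*F)*(8 + F) (r(F) = (8 + F)*(F + ((-7 + F) + F)) = (8 + F)*(F + (-7 + 2*F)) = (8 + F)*(-7 + 3*F) = (-7 + 3*F)*(8 + F))
y(g, Y) = (-8 + g)*(Y + g) (y(g, Y) = (g - 8)*(Y + g) = (-8 + g)*(Y + g))
(383 - 440)/(y(11, 15) + r(10)) = (383 - 440)/((11**2 - 8*15 - 8*11 + 15*11) + (-56 + 3*10**2 + 17*10)) = -57/((121 - 120 - 88 + 165) + (-56 + 3*100 + 170)) = -57/(78 + (-56 + 300 + 170)) = -57/(78 + 414) = -57/492 = -57*1/492 = -19/164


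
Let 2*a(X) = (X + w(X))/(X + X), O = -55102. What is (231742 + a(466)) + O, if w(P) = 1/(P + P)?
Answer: 306867921033/1737248 ≈ 1.7664e+5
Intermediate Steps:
w(P) = 1/(2*P)
a(X) = (X + 1/(2*X))/(4*X) (a(X) = ((X + 1/(2*X))/(X + X))/2 = ((X + 1/(2*X))/((2*X)))/2 = ((X + 1/(2*X))*(1/(2*X)))/2 = ((X + 1/(2*X))/(2*X))/2 = (X + 1/(2*X))/(4*X))
(231742 + a(466)) + O = (231742 + (¼ + (⅛)/466²)) - 55102 = (231742 + (¼ + (⅛)*(1/217156))) - 55102 = (231742 + (¼ + 1/1737248)) - 55102 = (231742 + 434313/1737248) - 55102 = 402593760329/1737248 - 55102 = 306867921033/1737248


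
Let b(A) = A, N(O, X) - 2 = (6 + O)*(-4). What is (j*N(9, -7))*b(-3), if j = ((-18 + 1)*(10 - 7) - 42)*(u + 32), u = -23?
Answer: -145638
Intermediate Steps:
N(O, X) = -22 - 4*O (N(O, X) = 2 + (6 + O)*(-4) = 2 + (-24 - 4*O) = -22 - 4*O)
j = -837 (j = ((-18 + 1)*(10 - 7) - 42)*(-23 + 32) = (-17*3 - 42)*9 = (-51 - 42)*9 = -93*9 = -837)
(j*N(9, -7))*b(-3) = -837*(-22 - 4*9)*(-3) = -837*(-22 - 36)*(-3) = -837*(-58)*(-3) = 48546*(-3) = -145638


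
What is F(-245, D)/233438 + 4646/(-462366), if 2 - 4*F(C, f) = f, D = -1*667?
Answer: -2014444469/215867588616 ≈ -0.0093319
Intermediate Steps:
D = -667
F(C, f) = ½ - f/4
F(-245, D)/233438 + 4646/(-462366) = (½ - ¼*(-667))/233438 + 4646/(-462366) = (½ + 667/4)*(1/233438) + 4646*(-1/462366) = (669/4)*(1/233438) - 2323/231183 = 669/933752 - 2323/231183 = -2014444469/215867588616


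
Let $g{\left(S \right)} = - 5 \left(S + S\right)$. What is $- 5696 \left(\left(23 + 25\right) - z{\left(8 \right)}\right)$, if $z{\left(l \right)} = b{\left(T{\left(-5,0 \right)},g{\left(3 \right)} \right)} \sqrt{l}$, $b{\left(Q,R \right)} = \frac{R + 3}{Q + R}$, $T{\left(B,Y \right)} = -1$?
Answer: $-273408 + \frac{307584 \sqrt{2}}{31} \approx -2.5938 \cdot 10^{5}$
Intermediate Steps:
$g{\left(S \right)} = - 10 S$ ($g{\left(S \right)} = - 5 \cdot 2 S = - 10 S$)
$b{\left(Q,R \right)} = \frac{3 + R}{Q + R}$
$z{\left(l \right)} = \frac{27 \sqrt{l}}{31}$ ($z{\left(l \right)} = \frac{3 - 30}{-1 - 30} \sqrt{l} = \frac{1}{-31} \left(-27\right) \sqrt{l} = \left(- \frac{1}{31}\right) \left(-27\right) \sqrt{l} = \frac{27 \sqrt{l}}{31}$)
$- 5696 \left(\left(23 + 25\right) - z{\left(8 \right)}\right) = - 5696 \left(\left(23 + 25\right) - \frac{27 \sqrt{8}}{31}\right) = - 5696 \left(48 - \frac{27 \cdot 2 \sqrt{2}}{31}\right) = - 5696 \left(48 - \frac{54 \sqrt{2}}{31}\right) = -273408 + \frac{307584 \sqrt{2}}{31}$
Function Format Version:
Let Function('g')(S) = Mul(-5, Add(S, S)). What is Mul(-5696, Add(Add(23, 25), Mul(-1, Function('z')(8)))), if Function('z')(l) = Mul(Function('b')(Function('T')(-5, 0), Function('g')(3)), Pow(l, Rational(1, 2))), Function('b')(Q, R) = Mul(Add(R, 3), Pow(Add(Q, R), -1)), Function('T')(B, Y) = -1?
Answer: Add(-273408, Mul(Rational(307584, 31), Pow(2, Rational(1, 2)))) ≈ -2.5938e+5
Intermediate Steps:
Function('g')(S) = Mul(-10, S) (Function('g')(S) = Mul(-5, Mul(2, S)) = Mul(-10, S))
Function('b')(Q, R) = Mul(Pow(Add(Q, R), -1), Add(3, R)) (Function('b')(Q, R) = Mul(Add(3, R), Pow(Add(Q, R), -1)) = Mul(Pow(Add(Q, R), -1), Add(3, R)))
Function('z')(l) = Mul(Rational(27, 31), Pow(l, Rational(1, 2))) (Function('z')(l) = Mul(Mul(Pow(Add(-1, Mul(-10, 3)), -1), Add(3, Mul(-10, 3))), Pow(l, Rational(1, 2))) = Mul(Mul(Pow(Add(-1, -30), -1), Add(3, -30)), Pow(l, Rational(1, 2))) = Mul(Mul(Pow(-31, -1), -27), Pow(l, Rational(1, 2))) = Mul(Mul(Rational(-1, 31), -27), Pow(l, Rational(1, 2))) = Mul(Rational(27, 31), Pow(l, Rational(1, 2))))
Mul(-5696, Add(Add(23, 25), Mul(-1, Function('z')(8)))) = Mul(-5696, Add(Add(23, 25), Mul(-1, Mul(Rational(27, 31), Pow(8, Rational(1, 2)))))) = Mul(-5696, Add(48, Mul(-1, Mul(Rational(27, 31), Mul(2, Pow(2, Rational(1, 2))))))) = Mul(-5696, Add(48, Mul(-1, Mul(Rational(54, 31), Pow(2, Rational(1, 2)))))) = Mul(-5696, Add(48, Mul(Rational(-54, 31), Pow(2, Rational(1, 2))))) = Add(-273408, Mul(Rational(307584, 31), Pow(2, Rational(1, 2))))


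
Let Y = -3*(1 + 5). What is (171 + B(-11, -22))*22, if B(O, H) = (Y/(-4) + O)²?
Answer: 9383/2 ≈ 4691.5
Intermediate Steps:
Y = -18 (Y = -3*6 = -18)
B(O, H) = (9/2 + O)² (B(O, H) = (-18/(-4) + O)² = (-18*(-¼) + O)² = (9/2 + O)²)
(171 + B(-11, -22))*22 = (171 + (9 + 2*(-11))²/4)*22 = (171 + (9 - 22)²/4)*22 = (171 + (¼)*(-13)²)*22 = (171 + (¼)*169)*22 = (171 + 169/4)*22 = (853/4)*22 = 9383/2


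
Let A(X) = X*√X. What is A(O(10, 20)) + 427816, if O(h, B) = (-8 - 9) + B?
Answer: 427816 + 3*√3 ≈ 4.2782e+5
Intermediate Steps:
O(h, B) = -17 + B
A(X) = X^(3/2)
A(O(10, 20)) + 427816 = (-17 + 20)^(3/2) + 427816 = 3^(3/2) + 427816 = 3*√3 + 427816 = 427816 + 3*√3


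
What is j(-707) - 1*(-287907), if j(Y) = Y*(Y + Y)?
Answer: 1287605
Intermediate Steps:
j(Y) = 2*Y² (j(Y) = Y*(2*Y) = 2*Y²)
j(-707) - 1*(-287907) = 2*(-707)² - 1*(-287907) = 2*499849 + 287907 = 999698 + 287907 = 1287605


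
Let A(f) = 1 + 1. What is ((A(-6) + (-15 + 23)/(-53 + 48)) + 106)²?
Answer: 283024/25 ≈ 11321.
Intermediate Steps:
A(f) = 2
((A(-6) + (-15 + 23)/(-53 + 48)) + 106)² = ((2 + (-15 + 23)/(-53 + 48)) + 106)² = ((2 + 8/(-5)) + 106)² = ((2 + 8*(-⅕)) + 106)² = ((2 - 8/5) + 106)² = (⅖ + 106)² = (532/5)² = 283024/25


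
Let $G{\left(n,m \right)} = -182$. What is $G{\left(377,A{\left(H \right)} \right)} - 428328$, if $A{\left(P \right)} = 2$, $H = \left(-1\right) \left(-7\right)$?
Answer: $-428510$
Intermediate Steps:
$H = 7$
$G{\left(377,A{\left(H \right)} \right)} - 428328 = -182 - 428328 = -428510$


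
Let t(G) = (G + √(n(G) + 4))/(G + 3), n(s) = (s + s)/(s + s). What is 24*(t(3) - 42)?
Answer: -996 + 4*√5 ≈ -987.06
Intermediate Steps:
n(s) = 1 (n(s) = (2*s)/((2*s)) = (2*s)*(1/(2*s)) = 1)
t(G) = (G + √5)/(3 + G) (t(G) = (G + √(1 + 4))/(G + 3) = (G + √5)/(3 + G))
24*(t(3) - 42) = 24*((3 + √5)/(3 + 3) - 42) = 24*((3 + √5)/6 - 42) = 24*((½ + √5/6) - 42) = 24*(-83/2 + √5/6) = -996 + 4*√5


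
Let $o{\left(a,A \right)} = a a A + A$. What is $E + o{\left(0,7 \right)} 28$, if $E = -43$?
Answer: $153$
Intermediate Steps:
$o{\left(a,A \right)} = A + A a^{2}$ ($o{\left(a,A \right)} = a^{2} A + A = A a^{2} + A = A + A a^{2}$)
$E + o{\left(0,7 \right)} 28 = -43 + 7 \left(1 + 0^{2}\right) 28 = -43 + 7 \left(1 + 0\right) 28 = -43 + 7 \cdot 1 \cdot 28 = -43 + 7 \cdot 28 = -43 + 196 = 153$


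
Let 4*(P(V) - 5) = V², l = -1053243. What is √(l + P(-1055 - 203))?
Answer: I*√657597 ≈ 810.92*I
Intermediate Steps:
P(V) = 5 + V²/4
√(l + P(-1055 - 203)) = √(-1053243 + (5 + (-1055 - 203)²/4)) = √(-1053243 + (5 + (¼)*(-1258)²)) = √(-1053243 + (5 + (¼)*1582564)) = √(-1053243 + (5 + 395641)) = √(-1053243 + 395646) = √(-657597) = I*√657597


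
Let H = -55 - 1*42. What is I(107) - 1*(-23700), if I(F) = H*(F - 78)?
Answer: 20887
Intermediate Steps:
H = -97 (H = -55 - 42 = -97)
I(F) = 7566 - 97*F (I(F) = -97*(F - 78) = -97*(-78 + F) = 7566 - 97*F)
I(107) - 1*(-23700) = (7566 - 97*107) - 1*(-23700) = (7566 - 10379) + 23700 = -2813 + 23700 = 20887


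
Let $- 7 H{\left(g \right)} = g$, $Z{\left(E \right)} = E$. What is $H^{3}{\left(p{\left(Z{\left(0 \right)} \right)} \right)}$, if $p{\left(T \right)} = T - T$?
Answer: $0$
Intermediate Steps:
$p{\left(T \right)} = 0$
$H{\left(g \right)} = - \frac{g}{7}$
$H^{3}{\left(p{\left(Z{\left(0 \right)} \right)} \right)} = \left(\left(- \frac{1}{7}\right) 0\right)^{3} = 0^{3} = 0$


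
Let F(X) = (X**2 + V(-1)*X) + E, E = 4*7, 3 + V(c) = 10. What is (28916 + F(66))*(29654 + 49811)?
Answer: 2682897330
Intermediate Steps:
V(c) = 7 (V(c) = -3 + 10 = 7)
E = 28
F(X) = 28 + X**2 + 7*X (F(X) = (X**2 + 7*X) + 28 = 28 + X**2 + 7*X)
(28916 + F(66))*(29654 + 49811) = (28916 + (28 + 66**2 + 7*66))*(29654 + 49811) = (28916 + (28 + 4356 + 462))*79465 = (28916 + 4846)*79465 = 33762*79465 = 2682897330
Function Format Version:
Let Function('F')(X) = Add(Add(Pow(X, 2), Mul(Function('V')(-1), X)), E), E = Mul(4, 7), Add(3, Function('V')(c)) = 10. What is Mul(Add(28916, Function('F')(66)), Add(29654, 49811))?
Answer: 2682897330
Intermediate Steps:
Function('V')(c) = 7 (Function('V')(c) = Add(-3, 10) = 7)
E = 28
Function('F')(X) = Add(28, Pow(X, 2), Mul(7, X)) (Function('F')(X) = Add(Add(Pow(X, 2), Mul(7, X)), 28) = Add(28, Pow(X, 2), Mul(7, X)))
Mul(Add(28916, Function('F')(66)), Add(29654, 49811)) = Mul(Add(28916, Add(28, Pow(66, 2), Mul(7, 66))), Add(29654, 49811)) = Mul(Add(28916, Add(28, 4356, 462)), 79465) = Mul(Add(28916, 4846), 79465) = Mul(33762, 79465) = 2682897330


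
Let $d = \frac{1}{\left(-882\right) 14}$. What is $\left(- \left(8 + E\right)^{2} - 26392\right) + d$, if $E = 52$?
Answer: $- \frac{370341217}{12348} \approx -29992.0$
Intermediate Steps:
$d = - \frac{1}{12348}$ ($d = \frac{1}{-12348} = - \frac{1}{12348} \approx -8.0985 \cdot 10^{-5}$)
$\left(- \left(8 + E\right)^{2} - 26392\right) + d = \left(- \left(8 + 52\right)^{2} - 26392\right) - \frac{1}{12348} = \left(- 60^{2} - 26392\right) - \frac{1}{12348} = \left(\left(-1\right) 3600 - 26392\right) - \frac{1}{12348} = \left(-3600 - 26392\right) - \frac{1}{12348} = -29992 - \frac{1}{12348} = - \frac{370341217}{12348}$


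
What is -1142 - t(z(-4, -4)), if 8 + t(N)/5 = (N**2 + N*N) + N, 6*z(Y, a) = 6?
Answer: -1117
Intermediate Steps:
z(Y, a) = 1 (z(Y, a) = (1/6)*6 = 1)
t(N) = -40 + 5*N + 10*N**2 (t(N) = -40 + 5*((N**2 + N*N) + N) = -40 + 5*((N**2 + N**2) + N) = -40 + 5*(2*N**2 + N) = -40 + 5*(N + 2*N**2) = -40 + (5*N + 10*N**2) = -40 + 5*N + 10*N**2)
-1142 - t(z(-4, -4)) = -1142 - (-40 + 5*1 + 10*1**2) = -1142 - (-40 + 5 + 10*1) = -1142 - (-40 + 5 + 10) = -1142 - 1*(-25) = -1142 + 25 = -1117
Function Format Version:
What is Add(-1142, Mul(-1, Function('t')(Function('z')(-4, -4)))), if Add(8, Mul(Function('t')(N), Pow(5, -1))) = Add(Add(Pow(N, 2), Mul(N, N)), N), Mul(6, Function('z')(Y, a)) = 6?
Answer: -1117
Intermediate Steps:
Function('z')(Y, a) = 1 (Function('z')(Y, a) = Mul(Rational(1, 6), 6) = 1)
Function('t')(N) = Add(-40, Mul(5, N), Mul(10, Pow(N, 2))) (Function('t')(N) = Add(-40, Mul(5, Add(Add(Pow(N, 2), Mul(N, N)), N))) = Add(-40, Mul(5, Add(Add(Pow(N, 2), Pow(N, 2)), N))) = Add(-40, Mul(5, Add(Mul(2, Pow(N, 2)), N))) = Add(-40, Mul(5, Add(N, Mul(2, Pow(N, 2))))) = Add(-40, Add(Mul(5, N), Mul(10, Pow(N, 2)))) = Add(-40, Mul(5, N), Mul(10, Pow(N, 2))))
Add(-1142, Mul(-1, Function('t')(Function('z')(-4, -4)))) = Add(-1142, Mul(-1, Add(-40, Mul(5, 1), Mul(10, Pow(1, 2))))) = Add(-1142, Mul(-1, Add(-40, 5, Mul(10, 1)))) = Add(-1142, Mul(-1, Add(-40, 5, 10))) = Add(-1142, Mul(-1, -25)) = Add(-1142, 25) = -1117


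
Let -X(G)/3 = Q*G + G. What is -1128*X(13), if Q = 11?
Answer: 527904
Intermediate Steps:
X(G) = -36*G (X(G) = -3*(11*G + G) = -36*G)
-1128*X(13) = -(-40608)*13 = -1128*(-468) = 527904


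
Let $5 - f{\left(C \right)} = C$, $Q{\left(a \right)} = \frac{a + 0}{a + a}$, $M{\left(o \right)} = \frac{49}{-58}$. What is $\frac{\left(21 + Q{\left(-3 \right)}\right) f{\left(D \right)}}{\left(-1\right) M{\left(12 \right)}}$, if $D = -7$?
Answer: $\frac{14964}{49} \approx 305.39$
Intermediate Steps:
$M{\left(o \right)} = - \frac{49}{58}$ ($M{\left(o \right)} = 49 \left(- \frac{1}{58}\right) = - \frac{49}{58}$)
$Q{\left(a \right)} = \frac{1}{2}$ ($Q{\left(a \right)} = \frac{a}{2 a} = a \frac{1}{2 a} = \frac{1}{2}$)
$f{\left(C \right)} = 5 - C$
$\frac{\left(21 + Q{\left(-3 \right)}\right) f{\left(D \right)}}{\left(-1\right) M{\left(12 \right)}} = \frac{\left(21 + \frac{1}{2}\right) \left(5 - -7\right)}{\left(-1\right) \left(- \frac{49}{58}\right)} = \frac{\frac{43}{2} \left(5 + 7\right)}{\frac{49}{58}} = \frac{43}{2} \cdot 12 \cdot \frac{58}{49} = 258 \cdot \frac{58}{49} = \frac{14964}{49}$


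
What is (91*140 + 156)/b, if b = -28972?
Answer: -3224/7243 ≈ -0.44512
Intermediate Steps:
(91*140 + 156)/b = (91*140 + 156)/(-28972) = (12740 + 156)*(-1/28972) = 12896*(-1/28972) = -3224/7243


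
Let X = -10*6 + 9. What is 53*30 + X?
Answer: 1539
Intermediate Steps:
X = -51 (X = -60 + 9 = -51)
53*30 + X = 53*30 - 51 = 1590 - 51 = 1539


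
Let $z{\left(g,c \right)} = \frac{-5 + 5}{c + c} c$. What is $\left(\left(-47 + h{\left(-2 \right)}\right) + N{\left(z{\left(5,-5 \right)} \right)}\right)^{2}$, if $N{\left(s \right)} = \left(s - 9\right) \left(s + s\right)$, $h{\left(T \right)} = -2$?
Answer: $2401$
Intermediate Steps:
$z{\left(g,c \right)} = 0$ ($z{\left(g,c \right)} = \frac{0}{2 c} c = 0 \frac{1}{2 c} c = 0 c = 0$)
$N{\left(s \right)} = 2 s \left(-9 + s\right)$ ($N{\left(s \right)} = \left(-9 + s\right) 2 s = 2 s \left(-9 + s\right)$)
$\left(\left(-47 + h{\left(-2 \right)}\right) + N{\left(z{\left(5,-5 \right)} \right)}\right)^{2} = \left(\left(-47 - 2\right) + 2 \cdot 0 \left(-9 + 0\right)\right)^{2} = \left(-49 + 2 \cdot 0 \left(-9\right)\right)^{2} = \left(-49 + 0\right)^{2} = \left(-49\right)^{2} = 2401$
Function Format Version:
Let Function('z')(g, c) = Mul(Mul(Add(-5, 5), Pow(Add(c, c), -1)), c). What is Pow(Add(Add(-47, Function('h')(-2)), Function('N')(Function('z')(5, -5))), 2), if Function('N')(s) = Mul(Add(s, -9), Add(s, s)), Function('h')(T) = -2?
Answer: 2401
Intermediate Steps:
Function('z')(g, c) = 0 (Function('z')(g, c) = Mul(Mul(0, Pow(Mul(2, c), -1)), c) = Mul(Mul(0, Mul(Rational(1, 2), Pow(c, -1))), c) = Mul(0, c) = 0)
Function('N')(s) = Mul(2, s, Add(-9, s)) (Function('N')(s) = Mul(Add(-9, s), Mul(2, s)) = Mul(2, s, Add(-9, s)))
Pow(Add(Add(-47, Function('h')(-2)), Function('N')(Function('z')(5, -5))), 2) = Pow(Add(Add(-47, -2), Mul(2, 0, Add(-9, 0))), 2) = Pow(Add(-49, Mul(2, 0, -9)), 2) = Pow(Add(-49, 0), 2) = Pow(-49, 2) = 2401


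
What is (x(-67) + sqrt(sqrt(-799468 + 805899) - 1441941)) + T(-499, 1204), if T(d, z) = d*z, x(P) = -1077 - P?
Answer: -601806 + I*sqrt(1441941 - sqrt(6431)) ≈ -6.0181e+5 + 1200.8*I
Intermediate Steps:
(x(-67) + sqrt(sqrt(-799468 + 805899) - 1441941)) + T(-499, 1204) = ((-1077 - 1*(-67)) + sqrt(sqrt(-799468 + 805899) - 1441941)) - 499*1204 = ((-1077 + 67) + sqrt(sqrt(6431) - 1441941)) - 600796 = (-1010 + sqrt(-1441941 + sqrt(6431))) - 600796 = -601806 + sqrt(-1441941 + sqrt(6431))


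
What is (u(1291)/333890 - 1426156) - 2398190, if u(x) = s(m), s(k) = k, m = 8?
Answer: -638455442966/166945 ≈ -3.8243e+6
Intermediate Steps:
u(x) = 8
(u(1291)/333890 - 1426156) - 2398190 = (8/333890 - 1426156) - 2398190 = (8*(1/333890) - 1426156) - 2398190 = (4/166945 - 1426156) - 2398190 = -238089613416/166945 - 2398190 = -638455442966/166945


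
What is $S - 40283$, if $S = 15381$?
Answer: $-24902$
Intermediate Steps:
$S - 40283 = 15381 - 40283 = -24902$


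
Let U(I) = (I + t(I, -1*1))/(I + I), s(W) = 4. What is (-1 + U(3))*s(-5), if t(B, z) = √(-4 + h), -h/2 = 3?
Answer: -2 + 2*I*√10/3 ≈ -2.0 + 2.1082*I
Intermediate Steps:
h = -6 (h = -2*3 = -6)
t(B, z) = I*√10 (t(B, z) = √(-4 - 6) = √(-10) = I*√10)
U(I) = (I + I*√10)/(2*I) (U(I) = (I + I*√10)/(I + I) = (I + I*√10)/((2*I)) = (I + I*√10)*(1/(2*I)) = (I + I*√10)/(2*I))
(-1 + U(3))*s(-5) = (-1 + (½)*(3 + I*√10)/3)*4 = (-1 + (½)*(⅓)*(3 + I*√10))*4 = (-1 + (½ + I*√10/6))*4 = (-½ + I*√10/6)*4 = -2 + 2*I*√10/3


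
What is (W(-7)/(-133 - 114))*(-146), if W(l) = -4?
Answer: -584/247 ≈ -2.3644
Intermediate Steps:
(W(-7)/(-133 - 114))*(-146) = -4/(-133 - 114)*(-146) = -4/(-247)*(-146) = -4*(-1/247)*(-146) = (4/247)*(-146) = -584/247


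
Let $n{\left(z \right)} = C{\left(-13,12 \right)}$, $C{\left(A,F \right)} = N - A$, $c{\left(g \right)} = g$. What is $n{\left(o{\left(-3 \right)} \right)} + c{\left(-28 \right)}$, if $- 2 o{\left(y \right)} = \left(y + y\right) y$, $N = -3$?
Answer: $-18$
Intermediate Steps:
$C{\left(A,F \right)} = -3 - A$
$o{\left(y \right)} = - y^{2}$ ($o{\left(y \right)} = - \frac{\left(y + y\right) y}{2} = - \frac{2 y y}{2} = - \frac{2 y^{2}}{2} = - y^{2}$)
$n{\left(z \right)} = 10$ ($n{\left(z \right)} = -3 - -13 = -3 + 13 = 10$)
$n{\left(o{\left(-3 \right)} \right)} + c{\left(-28 \right)} = 10 - 28 = -18$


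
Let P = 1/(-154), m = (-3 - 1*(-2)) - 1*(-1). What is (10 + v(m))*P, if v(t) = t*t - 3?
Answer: -1/22 ≈ -0.045455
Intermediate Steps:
m = 0 (m = (-3 + 2) + 1 = -1 + 1 = 0)
v(t) = -3 + t² (v(t) = t² - 3 = -3 + t²)
P = -1/154 ≈ -0.0064935
(10 + v(m))*P = (10 + (-3 + 0²))*(-1/154) = (10 + (-3 + 0))*(-1/154) = (10 - 3)*(-1/154) = 7*(-1/154) = -1/22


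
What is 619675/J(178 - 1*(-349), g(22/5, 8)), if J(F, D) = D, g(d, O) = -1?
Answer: -619675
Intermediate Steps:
619675/J(178 - 1*(-349), g(22/5, 8)) = 619675/(-1) = 619675*(-1) = -619675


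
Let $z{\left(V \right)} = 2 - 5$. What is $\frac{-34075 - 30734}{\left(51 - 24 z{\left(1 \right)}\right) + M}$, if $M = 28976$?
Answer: $- \frac{64809}{29099} \approx -2.2272$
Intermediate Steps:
$z{\left(V \right)} = -3$ ($z{\left(V \right)} = 2 - 5 = -3$)
$\frac{-34075 - 30734}{\left(51 - 24 z{\left(1 \right)}\right) + M} = \frac{-34075 - 30734}{\left(51 - -72\right) + 28976} = - \frac{64809}{\left(51 + 72\right) + 28976} = - \frac{64809}{123 + 28976} = - \frac{64809}{29099}$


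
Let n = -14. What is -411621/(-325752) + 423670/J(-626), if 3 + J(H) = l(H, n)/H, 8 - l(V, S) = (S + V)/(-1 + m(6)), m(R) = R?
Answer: -2057006571313/15620584 ≈ -1.3169e+5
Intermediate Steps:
l(V, S) = 8 - S/5 - V/5 (l(V, S) = 8 - (S + V)/(-1 + 6) = 8 - (S + V)/5 = 8 - (S/5 + V/5) = 8 + (-S/5 - V/5) = 8 - S/5 - V/5)
J(H) = -3 + (54/5 - H/5)/H (J(H) = -3 + (8 - ⅕*(-14) - H/5)/H = -3 + (8 + 14/5 - H/5)/H = -3 + (54/5 - H/5)/H)
-411621/(-325752) + 423670/J(-626) = -411621/(-325752) + 423670/(((⅖)*(27 - 8*(-626))/(-626))) = -411621*(-1/325752) + 423670/(((⅖)*(-1/626)*(27 + 5008))) = 19601/15512 + 423670/(((⅖)*(-1/626)*5035)) = 19601/15512 + 423670/(-1007/313) = 19601/15512 + 423670*(-313/1007) = 19601/15512 - 132608710/1007 = -2057006571313/15620584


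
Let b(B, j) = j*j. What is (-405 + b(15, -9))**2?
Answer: 104976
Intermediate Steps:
b(B, j) = j**2
(-405 + b(15, -9))**2 = (-405 + (-9)**2)**2 = (-405 + 81)**2 = (-324)**2 = 104976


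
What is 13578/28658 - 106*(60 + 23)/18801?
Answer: 1573447/269399529 ≈ 0.0058406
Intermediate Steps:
13578/28658 - 106*(60 + 23)/18801 = 13578*(1/28658) - 106*83*(1/18801) = 6789/14329 - 8798*1/18801 = 6789/14329 - 8798/18801 = 1573447/269399529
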